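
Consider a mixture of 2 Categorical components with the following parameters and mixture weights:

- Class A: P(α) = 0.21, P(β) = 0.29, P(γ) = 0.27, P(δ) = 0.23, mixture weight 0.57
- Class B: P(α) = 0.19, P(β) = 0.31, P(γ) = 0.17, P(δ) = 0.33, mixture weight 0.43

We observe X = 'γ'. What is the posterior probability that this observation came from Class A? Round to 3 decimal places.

Apply Bayes' rule: the posterior for each component is proportional to its prior times its likelihood at x.
Evaluate each component's likelihood at the observed value:
  p_A = 0.27
  p_B = 0.17
Multiply by the mixture weights:
  w_A·p_A = 0.57 × 0.27 = 0.1539
  w_B·p_B = 0.43 × 0.17 = 0.0731
Sum: 0.1539 + 0.0731 = 0.227
P(Class A | data) ≈ 0.678

0.678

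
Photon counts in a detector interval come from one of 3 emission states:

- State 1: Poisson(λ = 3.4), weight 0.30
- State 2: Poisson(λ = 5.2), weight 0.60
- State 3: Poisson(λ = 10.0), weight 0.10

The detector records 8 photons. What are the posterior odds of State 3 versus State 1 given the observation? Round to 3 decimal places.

Only the two components matter; the odds are (P(Z=i) f_i(x)) / (P(Z=j) f_j(x)).
Poisson probabilities:
  L_1 = e^(−3.4)·3.4^8/8! = 0.0147812
  L_2 = e^(−5.2)·5.2^8/8! = 0.0731434
  L_3 = e^(−10.0)·10.0^8/8! = 0.112599
0.0112599 / 0.00443436 ≈ 2.539

2.539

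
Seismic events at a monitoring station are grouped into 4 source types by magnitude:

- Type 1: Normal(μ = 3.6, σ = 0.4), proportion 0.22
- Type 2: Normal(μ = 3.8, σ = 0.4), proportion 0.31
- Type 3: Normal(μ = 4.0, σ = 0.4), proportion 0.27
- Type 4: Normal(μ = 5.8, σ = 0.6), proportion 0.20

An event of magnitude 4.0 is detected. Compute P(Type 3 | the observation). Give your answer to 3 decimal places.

0.398

By Bayes' theorem, P(k | x) = π_k f_k(x) / Σ_j π_j f_j(x).
Normal densities:
  L_1 = 0.604927
  L_2 = 0.880163
  L_3 = 0.997356
  L_4 = 0.00738641
Weight by the priors:
  π_1·L_1 = 0.22 × 0.604927 = 0.133084
  π_2·L_2 = 0.31 × 0.880163 = 0.272851
  π_3·L_3 = 0.27 × 0.997356 = 0.269286
  π_4·L_4 = 0.20 × 0.00738641 = 0.00147728
Denominator: 0.133084 + 0.272851 + 0.269286 + 0.00147728 = 0.676698
Responsibility of Type 3: 0.269286 / 0.676698 ≈ 0.398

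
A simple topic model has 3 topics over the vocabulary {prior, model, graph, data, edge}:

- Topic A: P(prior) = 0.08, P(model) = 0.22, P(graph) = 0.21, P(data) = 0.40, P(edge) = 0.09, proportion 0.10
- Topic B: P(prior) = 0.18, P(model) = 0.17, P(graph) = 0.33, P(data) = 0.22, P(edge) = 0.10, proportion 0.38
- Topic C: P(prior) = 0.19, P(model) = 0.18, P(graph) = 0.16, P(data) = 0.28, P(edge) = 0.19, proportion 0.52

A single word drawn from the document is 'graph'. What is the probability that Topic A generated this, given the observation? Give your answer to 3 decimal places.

P(component k | x) = P(Z=k)·f_k(x) / marginal(x), where marginal(x) = Σ_j P(Z=j)·f_j(x).
Categorical probabilities:
  p_A = P(graph | comp) = 0.21
  p_B = P(graph | comp) = 0.33
  p_C = P(graph | comp) = 0.16
Unnormalised posteriors:
  P(Z=A)·p_A = 0.10 × 0.21 = 0.021
  P(Z=B)·p_B = 0.38 × 0.33 = 0.1254
  P(Z=C)·p_C = 0.52 × 0.16 = 0.0832
Denominator: 0.021 + 0.1254 + 0.0832 = 0.2296
So the posterior for Topic A is 0.021 / 0.2296 ≈ 0.091.

0.091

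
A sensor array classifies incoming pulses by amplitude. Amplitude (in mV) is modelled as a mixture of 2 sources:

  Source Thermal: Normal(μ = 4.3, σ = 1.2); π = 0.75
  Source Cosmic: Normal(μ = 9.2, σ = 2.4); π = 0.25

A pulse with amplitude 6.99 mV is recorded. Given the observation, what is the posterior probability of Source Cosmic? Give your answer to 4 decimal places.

The responsibility of component k is π_k f_k(x) divided by Σ_j π_j f_j(x).
Normal densities:
  L_Thermal = 0.0269494
  L_Cosmic = 0.108786
Multiply by the mixture weights:
  π_Thermal·L_Thermal = 0.75 × 0.0269494 = 0.020212
  π_Cosmic·L_Cosmic = 0.25 × 0.108786 = 0.0271965
Marginal: 0.020212 + 0.0271965 = 0.0474085
P(Source Cosmic | the observation) = 0.0271965 / 0.0474085 ≈ 0.5737

0.5737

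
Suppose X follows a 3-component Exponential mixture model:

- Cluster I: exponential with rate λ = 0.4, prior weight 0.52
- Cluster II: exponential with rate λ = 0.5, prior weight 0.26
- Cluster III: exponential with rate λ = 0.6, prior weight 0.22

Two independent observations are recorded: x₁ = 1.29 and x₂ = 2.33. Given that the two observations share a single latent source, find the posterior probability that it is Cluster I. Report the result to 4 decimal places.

Apply Bayes' rule: the posterior for each component is proportional to its prior times its likelihood at x.
Since both observations come from the same component, the likelihood for component k is f_k(x₁)·f_k(x₂).
  p_I = [0.4·e^(−0.4·1.29) = 0.4·e^(−0.5160) = 0.238761] × [0.157506] = 0.0376064
  p_II = [0.5·e^(−0.5·1.29) = 0.5·e^(−0.6450) = 0.262331] × [0.155961] = 0.0409135
  p_III = [0.6·e^(−0.6·1.29) = 0.6·e^(−0.7740) = 0.276699] × [0.148254] = 0.0410218
Multiply by the mixture weights:
  P(Z=I)·p_I = 0.52 × 0.0376064 = 0.0195553
  P(Z=II)·p_II = 0.26 × 0.0409135 = 0.0106375
  P(Z=III)·p_III = 0.22 × 0.0410218 = 0.0090248
Denominator: 0.0195553 + 0.0106375 + 0.0090248 = 0.0392176
P(Cluster I | data) = 0.0195553 / 0.0392176 ≈ 0.4986

0.4986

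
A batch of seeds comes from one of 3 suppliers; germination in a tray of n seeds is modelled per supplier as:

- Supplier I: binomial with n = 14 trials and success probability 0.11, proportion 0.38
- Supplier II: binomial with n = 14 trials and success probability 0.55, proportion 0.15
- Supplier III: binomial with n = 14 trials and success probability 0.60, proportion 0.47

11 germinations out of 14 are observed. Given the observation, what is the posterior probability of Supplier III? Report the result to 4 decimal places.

P(component k | x) = P(Z=k)·f_k(x) / marginal(x), where marginal(x) = Σ_j P(Z=j)·f_j(x).
Binomial probabilities:
  f_I = C(14,11)·0.11^11·0.89^3 = 364·2.85312e-11·0.704969 = 7.32135e-09
  f_II = C(14,11)·0.55^11·0.45^3 = 364·0.00139312·0.091125 = 0.0462092
  f_III = C(14,11)·0.60^11·0.40^3 = 364·0.00362797·0.064 = 0.0845172
Multiply by the mixture weights:
  P(Z=I)·f_I = 0.38 × 7.32135e-09 = 2.78211e-09
  P(Z=II)·f_II = 0.15 × 0.0462092 = 0.00693138
  P(Z=III)·f_III = 0.47 × 0.0845172 = 0.0397231
Denominator: 2.78211e-09 + 0.00693138 + 0.0397231 = 0.0466545
P(Supplier III | x) ≈ 0.8514

0.8514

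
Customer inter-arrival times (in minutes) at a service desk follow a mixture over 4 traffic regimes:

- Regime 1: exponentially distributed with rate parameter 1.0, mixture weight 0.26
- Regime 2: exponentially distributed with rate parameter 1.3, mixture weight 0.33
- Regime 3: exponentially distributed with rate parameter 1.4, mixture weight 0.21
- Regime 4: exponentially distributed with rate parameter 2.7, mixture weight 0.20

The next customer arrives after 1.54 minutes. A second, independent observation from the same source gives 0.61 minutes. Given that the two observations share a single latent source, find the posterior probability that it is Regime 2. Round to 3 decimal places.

By Bayes' theorem, P(k | x) = π_k f_k(x) / Σ_j π_j f_j(x).
Since both observations come from the same component, the likelihood for component k is f_k(x₁)·f_k(x₂).
  f_1 = [0.214381] × [0.543351] = 0.116484
  f_2 = [0.175584] × [0.588231] = 0.103284
  f_3 = [0.162102] × [0.595992] = 0.0966117
  f_4 = [0.0422248] × [0.520093] = 0.0219608
Prior × likelihood for each component:
  π_1·f_1 = 0.26 × 0.116484 = 0.0302859
  π_2·f_2 = 0.33 × 0.103284 = 0.0340838
  π_3·f_3 = 0.21 × 0.0966117 = 0.0202885
  π_4·f_4 = 0.20 × 0.0219608 = 0.00439216
Normaliser: 0.0302859 + 0.0340838 + 0.0202885 + 0.00439216 = 0.0890503
So the posterior for Regime 2 is 0.0340838 / 0.0890503 ≈ 0.383.

0.383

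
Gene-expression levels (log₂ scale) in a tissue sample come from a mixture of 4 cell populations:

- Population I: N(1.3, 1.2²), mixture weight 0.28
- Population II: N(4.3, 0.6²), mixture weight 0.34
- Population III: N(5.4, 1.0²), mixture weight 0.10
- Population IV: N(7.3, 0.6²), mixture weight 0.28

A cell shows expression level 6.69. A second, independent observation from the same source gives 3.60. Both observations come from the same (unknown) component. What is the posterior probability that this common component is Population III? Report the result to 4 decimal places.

0.9803

P(component k | x) = π_k·f_k(x) / marginal(x), where marginal(x) = Σ_j π_j·f_j(x).
Since both observations come from the same component, the likelihood for component k is f_k(x₁)·f_k(x₂).
  L_I = [(1/(1.2·√(2π)))·exp(−(6.69−1.3)²/(2·1.2²)) = 0.332452·exp(-10.08753) = 1.38283e-05] × [0.0529681] = 7.32458e-07
  L_II = [(1/(0.6·√(2π)))·exp(−(6.69−4.3)²/(2·0.6²)) = 0.664904·exp(-7.93347) = 0.000238394] × [0.336664] = 8.02588e-05
  L_III = [(1/(1.0·√(2π)))·exp(−(6.69−5.4)²/(2·1.0²)) = 0.398942·exp(-0.83205) = 0.173602] × [0.0789502] = 0.0137059
  L_IV = [(1/(0.6·√(2π)))·exp(−(6.69−7.3)²/(2·0.6²)) = 0.664904·exp(-0.51681) = 0.396564] × [3.67394e-09] = 1.45695e-09
Multiply by the mixture weights:
  π_I·L_I = 0.28 × 7.32458e-07 = 2.05088e-07
  π_II·L_II = 0.34 × 8.02588e-05 = 2.7288e-05
  π_III·L_III = 0.10 × 0.0137059 = 0.00137059
  π_IV·L_IV = 0.28 × 1.45695e-09 = 4.07946e-10
Denominator: 2.05088e-07 + 2.7288e-05 + 0.00137059 + 4.07946e-10 = 0.00139809
So the posterior for Population III is 0.00137059 / 0.00139809 ≈ 0.9803.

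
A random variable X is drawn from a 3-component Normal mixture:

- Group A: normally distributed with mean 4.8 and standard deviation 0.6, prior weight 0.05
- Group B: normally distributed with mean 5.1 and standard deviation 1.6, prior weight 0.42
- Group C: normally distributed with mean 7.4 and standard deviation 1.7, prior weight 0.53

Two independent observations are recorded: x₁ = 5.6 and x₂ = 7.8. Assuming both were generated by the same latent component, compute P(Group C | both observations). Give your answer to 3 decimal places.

The responsibility of component k is w_k f_k(x) divided by Σ_j w_j f_j(x).
Since both observations come from the same component, the likelihood for component k is f_k(x₁)·f_k(x₂).
  p_A = [(1/(0.6·√(2π)))·exp(−(5.6−4.8)²/(2·0.6²)) = 0.664904·exp(-0.88889) = 0.27335] × [2.47787e-06] = 6.77325e-07
  p_B = [(1/(1.6·√(2π)))·exp(−(5.6−5.1)²/(2·1.6²)) = 0.249339·exp(-0.04883) = 0.237457] × [0.0600384] = 0.0142565
  p_C = [(1/(1.7·√(2π)))·exp(−(5.6−7.4)²/(2·1.7²)) = 0.234672·exp(-0.56055) = 0.133973] × [0.228265] = 0.0305812
Unnormalised posteriors:
  w_A·p_A = 0.05 × 6.77325e-07 = 3.38662e-08
  w_B·p_B = 0.42 × 0.0142565 = 0.00598774
  w_C·p_C = 0.53 × 0.0305812 = 0.0162081
Denominator: 3.38662e-08 + 0.00598774 + 0.0162081 = 0.0221958
Responsibility of Group C: 0.0162081 / 0.0221958 ≈ 0.730

0.730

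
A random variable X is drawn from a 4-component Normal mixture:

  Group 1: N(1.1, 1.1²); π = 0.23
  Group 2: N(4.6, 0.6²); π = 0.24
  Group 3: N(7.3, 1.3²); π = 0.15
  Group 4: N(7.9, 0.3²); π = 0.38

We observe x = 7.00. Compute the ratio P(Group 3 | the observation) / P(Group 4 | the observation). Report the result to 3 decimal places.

Only the two components matter; the odds are (π_i f_i(x)) / (π_j f_j(x)).
Normal densities:
  L_1 = (1/(1.1·√(2π)))·exp(−(7.00−1.1)²/(2·1.1²)) = 0.362675·exp(-14.38430) = 2.05351e-07
  L_2 = (1/(0.6·√(2π)))·exp(−(7.00−4.6)²/(2·0.6²)) = 0.664904·exp(-8.00000) = 0.00022305
  L_3 = (1/(1.3·√(2π)))·exp(−(7.00−7.3)²/(2·1.3²)) = 0.306879·exp(-0.02663) = 0.298815
  L_4 = (1/(0.3·√(2π)))·exp(−(7.00−7.9)²/(2·0.3²)) = 1.329808·exp(-4.50000) = 0.0147728
Posterior odds = (π_3·L_3) / (π_4·L_4) = (0.15·0.298815) / (0.38·0.0147728) = 0.0448223 / 0.00561367 ≈ 7.984

7.984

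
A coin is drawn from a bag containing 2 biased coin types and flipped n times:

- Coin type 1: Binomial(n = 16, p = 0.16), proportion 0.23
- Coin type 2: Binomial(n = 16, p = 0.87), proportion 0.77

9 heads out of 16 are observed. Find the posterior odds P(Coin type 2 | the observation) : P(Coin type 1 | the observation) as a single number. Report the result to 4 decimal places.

The posterior odds equal the prior odds times the likelihood ratio: (w_i/w_j)·(f_i(x)/f_j(x)).
Evaluate each component's likelihood at the observed value:
  f_1 = 0.000231986
  f_2 = 0.00204976
Odds = (0.77/0.23) × (0.00204976/0.000231986) = 3.34783 × 8.83572 ≈ 29.5805

29.5805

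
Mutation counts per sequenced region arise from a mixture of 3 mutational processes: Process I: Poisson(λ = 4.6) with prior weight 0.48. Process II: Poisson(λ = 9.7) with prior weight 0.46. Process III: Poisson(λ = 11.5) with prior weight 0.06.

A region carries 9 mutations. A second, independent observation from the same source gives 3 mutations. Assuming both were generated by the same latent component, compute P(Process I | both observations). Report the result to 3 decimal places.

P(component k | x) = π_k·f_k(x) / marginal(x), where marginal(x) = Σ_j π_j·f_j(x).
Since both observations come from the same component, the likelihood for component k is f_k(x₁)·f_k(x₂).
  p_I = [e^(−4.6)·4.6^9/9! = 0.0255448] × [0.163068] = 0.00416553
  p_II = [e^(−9.7)·9.7^9/9! = 0.128388] × [0.00932197] = 0.00119683
  p_III = [e^(−11.5)·11.5^9/9! = 0.0982044] × [0.00256777] = 0.000252166
Multiply by the mixture weights:
  π_I·p_I = 0.48 × 0.00416553 = 0.00199946
  π_II·p_II = 0.46 × 0.00119683 = 0.000550543
  π_III·p_III = 0.06 × 0.000252166 = 1.513e-05
Denominator: 0.00199946 + 0.000550543 + 1.513e-05 = 0.00256513
P(Process I | x) ≈ 0.779

0.779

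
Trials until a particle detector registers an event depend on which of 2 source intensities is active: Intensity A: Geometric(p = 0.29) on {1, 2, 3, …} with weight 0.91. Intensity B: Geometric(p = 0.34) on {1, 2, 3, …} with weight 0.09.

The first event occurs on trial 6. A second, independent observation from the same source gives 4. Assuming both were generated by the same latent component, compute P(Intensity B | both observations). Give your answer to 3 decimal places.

0.070

By Bayes' theorem, P(k | x) = π_k f_k(x) / Σ_j π_j f_j(x).
Since both observations come from the same component, the likelihood for component k is f_k(x₁)·f_k(x₂).
  L_A = [0.0523227] × [0.103794] = 0.00543079
  L_B = [0.0425793] × [0.0977486] = 0.00416207
Multiply by the mixture weights:
  π_A·L_A = 0.91 × 0.00543079 = 0.00494202
  π_B·L_B = 0.09 × 0.00416207 = 0.000374586
Denominator: 0.00494202 + 0.000374586 = 0.0053166
P(Intensity B | data) = 0.000374586 / 0.0053166 ≈ 0.070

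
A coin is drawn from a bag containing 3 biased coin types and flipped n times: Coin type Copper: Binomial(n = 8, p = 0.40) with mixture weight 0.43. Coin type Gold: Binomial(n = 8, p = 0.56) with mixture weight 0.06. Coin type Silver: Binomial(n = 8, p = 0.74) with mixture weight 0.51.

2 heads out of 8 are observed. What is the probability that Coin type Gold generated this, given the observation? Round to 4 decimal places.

0.0398

Apply Bayes' rule: the posterior for each component is proportional to its prior times its likelihood at x.
Component likelihoods at x = 2 heads out of 8:
  p_Copper = C(8,2)·0.40^2·0.60^6 = 28·0.16·0.046656 = 0.209019
  p_Gold = C(8,2)·0.56^2·0.44^6 = 28·0.3136·0.00725631 = 0.0637162
  p_Silver = C(8,2)·0.74^2·0.26^6 = 28·0.5476·0.000308916 = 0.00473654
Unnormalised posteriors:
  π_Copper·p_Copper = 0.43 × 0.209019 = 0.0898781
  π_Gold·p_Gold = 0.06 × 0.0637162 = 0.00382297
  π_Silver·p_Silver = 0.51 × 0.00473654 = 0.00241564
Denominator: 0.0898781 + 0.00382297 + 0.00241564 = 0.0961167
P(Coin type Gold | x) ≈ 0.0398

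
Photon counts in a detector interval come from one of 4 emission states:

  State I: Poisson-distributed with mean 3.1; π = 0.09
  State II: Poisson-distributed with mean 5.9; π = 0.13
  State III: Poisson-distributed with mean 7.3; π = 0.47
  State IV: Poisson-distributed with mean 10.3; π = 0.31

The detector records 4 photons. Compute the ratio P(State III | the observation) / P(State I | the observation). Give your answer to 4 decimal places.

Since P(k|x) ∝ π_k f_k(x), the posterior odds are π_i f_i(x) / (π_j f_j(x)).
Poisson probabilities:
  p_I = e^(−3.1)·3.1^4/4! = 0.17335
  p_II = e^(−5.9)·5.9^4/4! = 0.138312
  p_III = e^(−7.3)·7.3^4/4! = 0.0799338
  p_IV = e^(−10.3)·10.3^4/4! = 0.0157726
Odds = (0.47/0.09) × (0.0799338/0.17335) = 5.22222 × 0.461114 ≈ 2.4080

2.4080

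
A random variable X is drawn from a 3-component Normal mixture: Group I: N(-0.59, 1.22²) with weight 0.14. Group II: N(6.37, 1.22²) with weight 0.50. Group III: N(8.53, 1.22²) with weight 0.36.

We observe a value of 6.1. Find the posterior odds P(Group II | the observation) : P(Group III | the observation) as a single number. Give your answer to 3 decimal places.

Since P(k|x) ∝ w_k f_k(x), the posterior odds are w_i f_i(x) / (w_j f_j(x)).
Component likelihoods at x = 6.1:
  f_I = 9.6593e-08
  f_II = 0.319091
  f_III = 0.0449848
0.159546 / 0.0161945 ≈ 9.852

9.852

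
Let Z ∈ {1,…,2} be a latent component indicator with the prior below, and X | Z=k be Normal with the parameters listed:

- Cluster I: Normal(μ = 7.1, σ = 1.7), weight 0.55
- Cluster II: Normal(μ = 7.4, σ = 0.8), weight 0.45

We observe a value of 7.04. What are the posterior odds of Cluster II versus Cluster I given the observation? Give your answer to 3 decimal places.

Only the two components matter; the odds are (w_i f_i(x)) / (w_j f_j(x)).
Evaluate each component's likelihood at the observed value:
  L_I = (1/(1.7·√(2π)))·exp(−(7.04−7.1)²/(2·1.7²)) = 0.234672·exp(-0.00062) = 0.234526
  L_II = (1/(0.8·√(2π)))·exp(−(7.04−7.4)²/(2·0.8²)) = 0.498678·exp(-0.10125) = 0.450659
Odds = (0.45/0.55) × (0.450659/0.234526) = 0.818182 × 1.92157 ≈ 1.572

1.572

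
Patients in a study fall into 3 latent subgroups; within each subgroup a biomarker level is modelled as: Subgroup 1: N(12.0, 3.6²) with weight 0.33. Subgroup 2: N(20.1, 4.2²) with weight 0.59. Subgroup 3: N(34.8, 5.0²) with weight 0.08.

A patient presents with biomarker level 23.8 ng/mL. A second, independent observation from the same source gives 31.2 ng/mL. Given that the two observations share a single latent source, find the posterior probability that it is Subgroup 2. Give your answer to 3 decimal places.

By Bayes' theorem, P(k | x) = w_k f_k(x) / Σ_j w_j f_j(x).
Since both observations come from the same component, the likelihood for component k is f_k(x₁)·f_k(x₂).
  L_1 = [0.000514772] × [7.37862e-08] = 3.79831e-11
  L_2 = [0.0644374] × [0.00289037] = 0.000186248
  L_3 = [0.00709492] × [0.0615703] = 0.000436836
Multiply by the mixture weights:
  w_1·L_1 = 0.33 × 3.79831e-11 = 1.25344e-11
  w_2·L_2 = 0.59 × 0.000186248 = 0.000109886
  w_3·L_3 = 0.08 × 0.000436836 = 3.49469e-05
Normaliser: 1.25344e-11 + 0.000109886 + 3.49469e-05 = 0.000144833
Responsibility of Subgroup 2: 0.000109886 / 0.000144833 ≈ 0.759

0.759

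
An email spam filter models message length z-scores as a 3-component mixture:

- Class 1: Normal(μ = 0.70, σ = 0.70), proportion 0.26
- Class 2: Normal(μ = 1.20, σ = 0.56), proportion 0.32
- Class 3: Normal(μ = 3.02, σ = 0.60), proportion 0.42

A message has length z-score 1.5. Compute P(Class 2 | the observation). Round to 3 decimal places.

Apply Bayes' rule: the posterior for each component is proportional to its prior times its likelihood at x.
Evaluate each component's likelihood at the observed value:
  p_1 = (1/(0.70·√(2π)))·exp(−(1.5−0.70)²/(2·0.70²)) = 0.569918·exp(-0.65306) = 0.296614
  p_2 = (1/(0.56·√(2π)))·exp(−(1.5−1.20)²/(2·0.56²)) = 0.712397·exp(-0.14349) = 0.617167
  p_3 = (1/(0.60·√(2π)))·exp(−(1.5−3.02)²/(2·0.60²)) = 0.664904·exp(-3.20889) = 0.0268631
Weight by the priors:
  π_1·p_1 = 0.26 × 0.296614 = 0.0771196
  π_2·p_2 = 0.32 × 0.617167 = 0.197494
  π_3·p_3 = 0.42 × 0.0268631 = 0.0112825
Normaliser: 0.0771196 + 0.197494 + 0.0112825 = 0.285896
P(Class 2 | the observation) ≈ 0.691

0.691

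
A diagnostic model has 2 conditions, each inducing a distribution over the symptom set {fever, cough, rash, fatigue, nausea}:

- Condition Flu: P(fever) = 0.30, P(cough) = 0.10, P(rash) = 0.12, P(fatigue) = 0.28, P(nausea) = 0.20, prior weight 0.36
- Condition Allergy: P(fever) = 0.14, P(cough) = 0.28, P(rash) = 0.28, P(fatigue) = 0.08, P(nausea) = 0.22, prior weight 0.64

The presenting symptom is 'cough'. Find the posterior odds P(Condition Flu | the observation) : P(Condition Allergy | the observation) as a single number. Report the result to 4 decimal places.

Posterior odds = (P(Z=i) f_i(x)) / (P(Z=j) f_j(x)); the normalising sum cancels.
Component likelihoods at x = 'cough':
  L_Flu = P(cough | comp) = 0.10
  L_Allergy = P(cough | comp) = 0.28
Posterior odds = (P(Z=Flu)·L_Flu) / (P(Z=Allergy)·L_Allergy) = (0.36·0.1) / (0.64·0.28) = 0.036 / 0.1792 ≈ 0.2009

0.2009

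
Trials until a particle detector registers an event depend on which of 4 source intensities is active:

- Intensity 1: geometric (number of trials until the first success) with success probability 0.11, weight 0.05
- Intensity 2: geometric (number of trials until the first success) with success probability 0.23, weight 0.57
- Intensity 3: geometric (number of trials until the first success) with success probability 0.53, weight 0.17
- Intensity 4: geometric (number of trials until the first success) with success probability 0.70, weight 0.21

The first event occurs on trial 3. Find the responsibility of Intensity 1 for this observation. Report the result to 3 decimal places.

0.038

P(component k | x) = P(Z=k)·f_k(x) / marginal(x), where marginal(x) = Σ_j P(Z=j)·f_j(x).
Component likelihoods at x = 3:
  L_1 = 0.087131
  L_2 = 0.136367
  L_3 = 0.117077
  L_4 = 0.063
Weight by the priors:
  P(Z=1)·L_1 = 0.05 × 0.087131 = 0.00435655
  P(Z=2)·L_2 = 0.57 × 0.136367 = 0.0777292
  P(Z=3)·L_3 = 0.17 × 0.117077 = 0.0199031
  P(Z=4)·L_4 = 0.21 × 0.063 = 0.01323
Marginal: 0.00435655 + 0.0777292 + 0.0199031 + 0.01323 = 0.115219
Responsibility of Intensity 1: 0.00435655 / 0.115219 ≈ 0.038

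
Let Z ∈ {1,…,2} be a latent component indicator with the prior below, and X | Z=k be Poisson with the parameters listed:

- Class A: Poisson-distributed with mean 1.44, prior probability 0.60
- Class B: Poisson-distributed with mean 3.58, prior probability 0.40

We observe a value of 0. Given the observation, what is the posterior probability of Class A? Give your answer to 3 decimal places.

0.927

Apply Bayes' rule: the posterior for each component is proportional to its prior times its likelihood at x.
Poisson probabilities:
  f_A = e^(−1.44)·1.44^0/0! = 0.236928
  f_B = e^(−3.58)·3.58^0/0! = 0.0278757
Weight by the priors:
  P(Z=A)·f_A = 0.60 × 0.236928 = 0.142157
  P(Z=B)·f_B = 0.40 × 0.0278757 = 0.0111503
Evidence: 0.142157 + 0.0111503 = 0.153307
So the posterior for Class A is 0.142157 / 0.153307 ≈ 0.927.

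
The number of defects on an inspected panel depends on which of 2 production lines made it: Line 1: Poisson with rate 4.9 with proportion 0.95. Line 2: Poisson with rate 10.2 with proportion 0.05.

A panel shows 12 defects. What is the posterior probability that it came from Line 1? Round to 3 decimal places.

Apply Bayes' rule: the posterior for each component is proportional to its prior times its likelihood at x.
Component likelihoods at x = 12 defects:
  f_1 = e^(−4.9)·4.9^12/12! = 0.00297833
  f_2 = e^(−10.2)·10.2^12/12! = 0.098415
Weight by the priors:
  w_1·f_1 = 0.95 × 0.00297833 = 0.00282941
  w_2·f_2 = 0.05 × 0.098415 = 0.00492075
Sum: 0.00282941 + 0.00492075 = 0.00775017
Responsibility of Line 1: 0.00282941 / 0.00775017 ≈ 0.365

0.365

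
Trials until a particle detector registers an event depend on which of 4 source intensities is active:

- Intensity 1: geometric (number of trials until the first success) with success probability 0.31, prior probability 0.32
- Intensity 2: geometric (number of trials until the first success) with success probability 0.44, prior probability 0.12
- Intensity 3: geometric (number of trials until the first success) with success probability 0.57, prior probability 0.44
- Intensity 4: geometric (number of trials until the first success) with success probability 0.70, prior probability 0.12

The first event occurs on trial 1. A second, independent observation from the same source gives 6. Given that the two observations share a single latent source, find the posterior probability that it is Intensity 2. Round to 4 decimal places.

P(component k | x) = π_k·f_k(x) / marginal(x), where marginal(x) = Σ_j π_j·f_j(x).
Since both observations come from the same component, the likelihood for component k is f_k(x₁)·f_k(x₂).
  L_1 = [0.31·(1−0.31)^0 = 0.31·1 = 0.31] × [0.048485] = 0.0150303
  L_2 = [0.44·(1−0.44)^0 = 0.44·1 = 0.44] × [0.0242322] = 0.0106622
  L_3 = [0.57·(1−0.57)^0 = 0.57·1 = 0.57] × [0.00837948] = 0.0047763
  L_4 = [0.70·(1−0.70)^0 = 0.70·1 = 0.7] × [0.001701] = 0.0011907
Unnormalised posteriors:
  π_1·L_1 = 0.32 × 0.0150303 = 0.00480971
  π_2·L_2 = 0.12 × 0.0106622 = 0.00127946
  π_3·L_3 = 0.44 × 0.0047763 = 0.00210157
  π_4·L_4 = 0.12 × 0.0011907 = 0.000142884
Denominator: 0.00480971 + 0.00127946 + 0.00210157 + 0.000142884 = 0.00833363
P(Intensity 2 | x₁,x₂) = 0.00127946 / 0.00833363 ≈ 0.1535

0.1535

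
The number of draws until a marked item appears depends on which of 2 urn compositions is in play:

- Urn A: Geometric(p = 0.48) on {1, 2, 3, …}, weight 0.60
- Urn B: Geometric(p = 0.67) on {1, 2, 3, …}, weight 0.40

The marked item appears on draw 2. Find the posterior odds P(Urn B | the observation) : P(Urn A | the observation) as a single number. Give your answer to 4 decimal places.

Only the two components matter; the odds are (P(Z=i) f_i(x)) / (P(Z=j) f_j(x)).
Geometric probabilities:
  f_A = 0.48·(1−0.48)^1 = 0.48·0.52 = 0.2496
  f_B = 0.67·(1−0.67)^1 = 0.67·0.33 = 0.2211
0.08844 / 0.14976 ≈ 0.5905

0.5905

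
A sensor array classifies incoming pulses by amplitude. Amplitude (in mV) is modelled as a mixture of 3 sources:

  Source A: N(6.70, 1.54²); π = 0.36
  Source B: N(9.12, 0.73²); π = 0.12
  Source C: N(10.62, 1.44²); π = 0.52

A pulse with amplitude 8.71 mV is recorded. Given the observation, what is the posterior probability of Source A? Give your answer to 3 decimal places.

Posterior ∝ prior × likelihood, so P(k | x) ∝ P(Z=k) f_k(x); normalise over all components.
Evaluate each component's likelihood at the observed value:
  L_A = 0.110528
  L_B = 0.466756
  L_C = 0.114953
Unnormalised posteriors:
  P(Z=A)·L_A = 0.36 × 0.110528 = 0.03979
  P(Z=B)·L_B = 0.12 × 0.466756 = 0.0560107
  P(Z=C)·L_C = 0.52 × 0.114953 = 0.0597754
Sum: 0.03979 + 0.0560107 + 0.0597754 = 0.155576
Responsibility of Source A: 0.03979 / 0.155576 ≈ 0.256

0.256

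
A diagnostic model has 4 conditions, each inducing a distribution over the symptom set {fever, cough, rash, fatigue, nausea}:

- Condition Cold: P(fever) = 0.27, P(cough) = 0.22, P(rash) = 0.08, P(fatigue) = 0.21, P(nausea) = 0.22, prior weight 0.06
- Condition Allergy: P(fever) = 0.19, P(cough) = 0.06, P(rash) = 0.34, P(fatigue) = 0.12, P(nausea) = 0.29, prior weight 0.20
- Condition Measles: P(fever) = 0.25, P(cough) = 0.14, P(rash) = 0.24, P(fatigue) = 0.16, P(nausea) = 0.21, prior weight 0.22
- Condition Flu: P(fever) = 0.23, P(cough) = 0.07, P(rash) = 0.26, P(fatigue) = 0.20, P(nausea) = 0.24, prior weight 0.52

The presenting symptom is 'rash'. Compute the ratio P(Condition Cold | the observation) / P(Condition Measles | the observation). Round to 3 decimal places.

Since P(k|x) ∝ w_k f_k(x), the posterior odds are w_i f_i(x) / (w_j f_j(x)).
Categorical probabilities:
  f_Cold = P(rash | comp) = 0.08
  f_Allergy = P(rash | comp) = 0.34
  f_Measles = P(rash | comp) = 0.24
  f_Flu = P(rash | comp) = 0.26
0.0048 / 0.0528 ≈ 0.091

0.091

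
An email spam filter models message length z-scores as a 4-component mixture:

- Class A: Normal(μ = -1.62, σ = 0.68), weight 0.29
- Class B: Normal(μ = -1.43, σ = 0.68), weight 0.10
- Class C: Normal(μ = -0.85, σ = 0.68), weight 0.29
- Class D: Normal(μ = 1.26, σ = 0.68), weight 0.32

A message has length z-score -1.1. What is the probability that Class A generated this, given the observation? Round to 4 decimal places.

Posterior ∝ prior × likelihood, so P(k | x) ∝ π_k f_k(x); normalise over all components.
Component likelihoods at x = -1.1:
  L_A = 0.437944
  L_B = 0.521508
  L_C = 0.548341
  L_D = 0.00142189
Prior × likelihood for each component:
  π_A·L_A = 0.29 × 0.437944 = 0.127004
  π_B·L_B = 0.10 × 0.521508 = 0.0521508
  π_C·L_C = 0.29 × 0.548341 = 0.159019
  π_D·L_D = 0.32 × 0.00142189 = 0.000455005
Normaliser: 0.127004 + 0.0521508 + 0.159019 + 0.000455005 = 0.338628
P(Class A | the observation) ≈ 0.3751

0.3751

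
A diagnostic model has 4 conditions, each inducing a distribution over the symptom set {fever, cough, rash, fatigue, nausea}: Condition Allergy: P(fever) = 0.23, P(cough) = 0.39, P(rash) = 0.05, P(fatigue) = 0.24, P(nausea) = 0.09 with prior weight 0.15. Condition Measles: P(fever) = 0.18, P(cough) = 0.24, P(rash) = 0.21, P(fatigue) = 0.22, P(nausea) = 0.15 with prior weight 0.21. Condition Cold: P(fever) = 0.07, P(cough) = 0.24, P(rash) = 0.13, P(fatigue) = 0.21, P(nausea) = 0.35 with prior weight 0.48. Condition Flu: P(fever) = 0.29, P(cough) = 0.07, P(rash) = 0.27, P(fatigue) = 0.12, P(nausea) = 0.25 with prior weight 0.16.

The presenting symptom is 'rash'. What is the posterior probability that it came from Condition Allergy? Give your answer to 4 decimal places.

0.0477

Apply Bayes' rule: the posterior for each component is proportional to its prior times its likelihood at x.
Evaluate each component's likelihood at the observed value:
  L_Allergy = P(rash | comp) = 0.05
  L_Measles = P(rash | comp) = 0.21
  L_Cold = P(rash | comp) = 0.13
  L_Flu = P(rash | comp) = 0.27
Unnormalised posteriors:
  P(Z=Allergy)·L_Allergy = 0.15 × 0.05 = 0.0075
  P(Z=Measles)·L_Measles = 0.21 × 0.21 = 0.0441
  P(Z=Cold)·L_Cold = 0.48 × 0.13 = 0.0624
  P(Z=Flu)·L_Flu = 0.16 × 0.27 = 0.0432
Denominator: 0.0075 + 0.0441 + 0.0624 + 0.0432 = 0.1572
So the posterior for Condition Allergy is 0.0075 / 0.1572 ≈ 0.0477.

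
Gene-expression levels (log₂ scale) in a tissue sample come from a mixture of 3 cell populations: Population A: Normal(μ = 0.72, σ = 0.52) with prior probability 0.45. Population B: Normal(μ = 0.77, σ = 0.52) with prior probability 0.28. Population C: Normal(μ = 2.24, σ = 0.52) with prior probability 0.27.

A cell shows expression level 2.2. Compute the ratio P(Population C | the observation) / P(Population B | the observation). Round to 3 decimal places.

42.179

The posterior odds equal the prior odds times the likelihood ratio: (π_i/π_j)·(f_i(x)/f_j(x)).
Component likelihoods at x = 2.2:
  L_A = 0.0133624
  L_B = 0.0174876
  L_C = 0.76493
0.206531 / 0.00489653 ≈ 42.179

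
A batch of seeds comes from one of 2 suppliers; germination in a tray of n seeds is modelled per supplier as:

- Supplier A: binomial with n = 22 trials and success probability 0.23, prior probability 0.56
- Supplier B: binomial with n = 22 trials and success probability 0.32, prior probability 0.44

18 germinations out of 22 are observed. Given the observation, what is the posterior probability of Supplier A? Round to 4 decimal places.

The responsibility of component k is w_k f_k(x) divided by Σ_j w_j f_j(x).
Component likelihoods at x = 18 germinations out of 22:
  f_A = C(22,18)·0.23^18·0.77^4 = 7315·3.24415e-12·0.35153 = 8.34216e-09
  f_B = C(22,18)·0.32^18·0.68^4 = 7315·1.23794e-09·0.213814 = 1.9362e-06
Unnormalised posteriors:
  w_A·f_A = 0.56 × 8.34216e-09 = 4.67161e-09
  w_B·f_B = 0.44 × 1.9362e-06 = 8.51927e-07
Denominator: 4.67161e-09 + 8.51927e-07 = 8.56598e-07
So the posterior for Supplier A is 4.67161e-09 / 8.56598e-07 ≈ 0.0055.

0.0055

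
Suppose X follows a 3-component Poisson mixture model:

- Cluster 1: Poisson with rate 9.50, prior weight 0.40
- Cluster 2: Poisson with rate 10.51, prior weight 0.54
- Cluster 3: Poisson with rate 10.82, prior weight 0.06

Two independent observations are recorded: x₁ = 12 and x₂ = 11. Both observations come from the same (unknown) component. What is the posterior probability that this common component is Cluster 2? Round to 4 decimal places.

The responsibility of component k is w_k f_k(x) divided by Σ_j w_j f_j(x).
Since both observations come from the same component, the likelihood for component k is f_k(x₁)·f_k(x₂).
  p_1 = [e^(−9.50)·9.50^12/12! = 0.0844401] × [0.106661] = 0.00900648
  p_2 = [e^(−10.51)·10.51^12/12! = 0.103386] × [0.118043] = 0.0122039
  p_3 = [e^(−10.82)·10.82^12/12! = 0.107479] × [0.1192] = 0.0128116
Multiply by the mixture weights:
  w_1·p_1 = 0.40 × 0.00900648 = 0.00360259
  w_2·p_2 = 0.54 × 0.0122039 = 0.00659012
  w_3·p_3 = 0.06 × 0.0128116 = 0.000768693
Normaliser: 0.00360259 + 0.00659012 + 0.000768693 = 0.0109614
P(Cluster 2 | x₁, x₂) ≈ 0.6012

0.6012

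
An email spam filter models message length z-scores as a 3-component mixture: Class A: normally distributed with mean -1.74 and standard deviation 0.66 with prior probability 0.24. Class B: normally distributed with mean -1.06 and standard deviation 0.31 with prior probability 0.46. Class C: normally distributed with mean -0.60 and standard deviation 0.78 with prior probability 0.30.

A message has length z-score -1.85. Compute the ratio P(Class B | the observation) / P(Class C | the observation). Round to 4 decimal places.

The posterior odds equal the prior odds times the likelihood ratio: (P(Z=i)/P(Z=j))·(f_i(x)/f_j(x)).
Component likelihoods at x = -1.85:
  f_A = 0.596121
  f_B = 0.0500419
  f_C = 0.141624
0.0230193 / 0.0424871 ≈ 0.5418

0.5418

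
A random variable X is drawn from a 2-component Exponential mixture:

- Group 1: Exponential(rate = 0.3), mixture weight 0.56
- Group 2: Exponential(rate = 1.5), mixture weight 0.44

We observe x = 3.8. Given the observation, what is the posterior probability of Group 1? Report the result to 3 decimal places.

0.961

By Bayes' theorem, P(k | x) = w_k f_k(x) / Σ_j w_j f_j(x).
Evaluate each component's likelihood at the observed value:
  p_1 = 0.0959457
  p_2 = 0.00501895
Weight by the priors:
  w_1·p_1 = 0.56 × 0.0959457 = 0.0537296
  w_2·p_2 = 0.44 × 0.00501895 = 0.00220834
Marginal: 0.0537296 + 0.00220834 = 0.0559379
P(Group 1 | x) = 0.0537296 / 0.0559379 ≈ 0.961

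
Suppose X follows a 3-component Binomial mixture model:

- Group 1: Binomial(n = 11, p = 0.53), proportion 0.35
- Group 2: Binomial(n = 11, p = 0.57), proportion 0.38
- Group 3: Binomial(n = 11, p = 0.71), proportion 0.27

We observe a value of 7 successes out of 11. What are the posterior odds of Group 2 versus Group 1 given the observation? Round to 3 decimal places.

1.266

Only the two components matter; the odds are (π_i f_i(x)) / (π_j f_j(x)).
Component likelihoods at x = 7 successes out of 11:
  f_1 = 0.189163
  f_2 = 0.220552
  f_3 = 0.212283
0.0838099 / 0.0662071 ≈ 1.266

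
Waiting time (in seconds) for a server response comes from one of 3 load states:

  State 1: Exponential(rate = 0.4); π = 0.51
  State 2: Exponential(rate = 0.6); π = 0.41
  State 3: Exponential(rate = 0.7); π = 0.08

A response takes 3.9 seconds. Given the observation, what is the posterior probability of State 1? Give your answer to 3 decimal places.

By Bayes' theorem, P(k | x) = w_k f_k(x) / Σ_j w_j f_j(x).
Exponential densities:
  p_1 = 0.0840544
  p_2 = 0.0577966
  p_3 = 0.0456535
Prior × likelihood for each component:
  w_1·p_1 = 0.51 × 0.0840544 = 0.0428678
  w_2·p_2 = 0.41 × 0.0577966 = 0.0236966
  w_3·p_3 = 0.08 × 0.0456535 = 0.00365228
Evidence: 0.0428678 + 0.0236966 + 0.00365228 = 0.0702166
P(State 1 | the observation) = 0.0428678 / 0.0702166 ≈ 0.611

0.611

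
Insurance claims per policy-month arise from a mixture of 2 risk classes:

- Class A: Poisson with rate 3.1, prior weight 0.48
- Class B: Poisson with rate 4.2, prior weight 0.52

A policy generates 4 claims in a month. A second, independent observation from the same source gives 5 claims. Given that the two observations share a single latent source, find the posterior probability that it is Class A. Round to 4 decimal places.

By Bayes' theorem, P(k | x) = P(Z=k) f_k(x) / Σ_j P(Z=j) f_j(x).
Since both observations come from the same component, the likelihood for component k is f_k(x₁)·f_k(x₂).
  p_A = [e^(−3.1)·3.1^4/4! = 0.17335] × [0.107477] = 0.018631
  p_B = [e^(−4.2)·4.2^4/4! = 0.194424] × [0.163316] = 0.0317525
Weight by the priors:
  P(Z=A)·p_A = 0.48 × 0.018631 = 0.0089429
  P(Z=B)·p_B = 0.52 × 0.0317525 = 0.0165113
Sum: 0.0089429 + 0.0165113 = 0.0254542
Responsibility of Class A: 0.0089429 / 0.0254542 ≈ 0.3513

0.3513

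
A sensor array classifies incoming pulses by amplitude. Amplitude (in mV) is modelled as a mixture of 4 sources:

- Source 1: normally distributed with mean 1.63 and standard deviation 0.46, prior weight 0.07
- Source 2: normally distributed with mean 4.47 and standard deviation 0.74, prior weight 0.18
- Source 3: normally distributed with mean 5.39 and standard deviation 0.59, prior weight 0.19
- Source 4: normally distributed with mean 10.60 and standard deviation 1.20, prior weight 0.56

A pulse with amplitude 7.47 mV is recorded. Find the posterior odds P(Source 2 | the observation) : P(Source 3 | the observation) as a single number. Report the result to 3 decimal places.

The posterior odds equal the prior odds times the likelihood ratio: (w_i/w_j)·(f_i(x)/f_j(x)).
Component likelihoods at x = 7.47 mV:
  f_1 = (1/(0.46·√(2π)))·exp(−(7.47−1.63)²/(2·0.46²)) = 0.867266·exp(-80.58979) = 8.67861e-36
  f_2 = (1/(0.74·√(2π)))·exp(−(7.47−4.47)²/(2·0.74²)) = 0.539111·exp(-8.21768) = 0.000145474
  f_3 = (1/(0.59·√(2π)))·exp(−(7.47−5.39)²/(2·0.59²)) = 0.676173·exp(-6.21431) = 0.00135276
  f_4 = (1/(1.20·√(2π)))·exp(−(7.47−10.60)²/(2·1.20²)) = 0.332452·exp(-3.40170) = 0.0110761
2.61854e-05 / 0.000257023 ≈ 0.102

0.102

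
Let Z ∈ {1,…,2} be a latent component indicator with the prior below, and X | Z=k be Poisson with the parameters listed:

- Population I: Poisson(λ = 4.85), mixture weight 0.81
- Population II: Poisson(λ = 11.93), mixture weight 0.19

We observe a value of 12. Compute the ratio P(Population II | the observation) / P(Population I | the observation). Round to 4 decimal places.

9.6883

Posterior odds = (π_i f_i(x)) / (π_j f_j(x)); the normalising sum cancels.
Evaluate each component's likelihood at the observed value:
  p_I = 0.00276844
  p_II = 0.114344
0.0217255 / 0.00224244 ≈ 9.6883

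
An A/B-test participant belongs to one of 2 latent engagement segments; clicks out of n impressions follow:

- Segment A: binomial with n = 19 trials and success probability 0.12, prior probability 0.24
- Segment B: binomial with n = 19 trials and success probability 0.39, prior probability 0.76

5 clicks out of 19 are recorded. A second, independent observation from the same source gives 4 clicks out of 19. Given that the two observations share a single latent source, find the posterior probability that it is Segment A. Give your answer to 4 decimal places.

Apply Bayes' rule: the posterior for each component is proportional to its prior times its likelihood at x.
Since both observations come from the same component, the likelihood for component k is f_k(x₁)·f_k(x₂).
  f_A = [C(19,5)·0.12^5·0.88^14 = 11628·2.48832e-05·0.167016 = 0.0483246] × [0.118127] = 0.00570844
  f_B = [C(19,5)·0.39^5·0.61^14 = 11628·0.00902242·0.000987683 = 0.103621] × [0.0540244] = 0.00559803
Weight by the priors:
  π_A·f_A = 0.24 × 0.00570844 = 0.00137003
  π_B·f_B = 0.76 × 0.00559803 = 0.00425451
Marginal: 0.00137003 + 0.00425451 = 0.00562453
P(Segment A | x₁,x₂) = 0.00137003 / 0.00562453 ≈ 0.2436

0.2436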